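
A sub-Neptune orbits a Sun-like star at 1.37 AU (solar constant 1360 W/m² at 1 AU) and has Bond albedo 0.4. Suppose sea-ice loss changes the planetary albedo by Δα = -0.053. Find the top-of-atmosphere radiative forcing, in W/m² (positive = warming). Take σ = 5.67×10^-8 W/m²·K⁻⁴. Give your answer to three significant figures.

By the inverse-square law, S = 1360/1.37² = 724.6 W/m².
ΔF = −(S/4)Δα = −(724.6/4)×(-0.053) = 9.601 W/m².

9.60 W/m²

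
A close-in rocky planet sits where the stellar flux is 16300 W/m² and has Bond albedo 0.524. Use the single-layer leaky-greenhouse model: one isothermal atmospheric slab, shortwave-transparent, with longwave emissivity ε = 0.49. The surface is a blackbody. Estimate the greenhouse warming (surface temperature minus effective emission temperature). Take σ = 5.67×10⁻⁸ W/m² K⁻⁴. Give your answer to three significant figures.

The planet radiates to space at T_e = [S(1−α)/(4σ)]^(1/4) = 430.1 K.
For a single slab of emissivity ε, T_s⁴ = 2T_e⁴/(2−ε); thus T_s = 430.1·(1.325)^(1/4) = 461.4 K.
Greenhouse warming: T_s − T_e = 31.30 K.

31.3 K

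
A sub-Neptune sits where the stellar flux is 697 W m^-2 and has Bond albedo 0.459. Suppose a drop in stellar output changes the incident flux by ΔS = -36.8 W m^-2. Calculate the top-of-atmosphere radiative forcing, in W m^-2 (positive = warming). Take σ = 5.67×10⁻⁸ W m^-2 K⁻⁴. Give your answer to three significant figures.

-4.98 W m^-2

ΔF = Δ[S(1−α)]/4 = (1−0.459)·-36.8/4 = -4.977 W m^-2.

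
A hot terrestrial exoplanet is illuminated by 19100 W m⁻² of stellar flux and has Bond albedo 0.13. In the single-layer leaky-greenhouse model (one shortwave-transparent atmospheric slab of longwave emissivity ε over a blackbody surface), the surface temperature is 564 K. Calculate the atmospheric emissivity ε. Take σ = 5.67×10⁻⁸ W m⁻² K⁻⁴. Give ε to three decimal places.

Effective temperature: T_e = [S(1−α)/(4σ)]^(1/4) = 520.3 K.
T_s⁴ = T_e⁴·2/(2−ε) → ε = 2 − 2(T_e/T_s)⁴ = 2 − 2·(520.3/564)⁴ = 0.5518.

0.552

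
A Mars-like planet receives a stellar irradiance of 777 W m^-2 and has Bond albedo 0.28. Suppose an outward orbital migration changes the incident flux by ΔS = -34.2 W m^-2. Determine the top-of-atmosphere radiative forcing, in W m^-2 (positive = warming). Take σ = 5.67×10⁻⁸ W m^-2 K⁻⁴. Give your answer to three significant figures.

-6.16 W m^-2

ΔF = Δ[S(1−α)]/4 = (1−0.28)·-34.2/4 = -6.156 W m^-2.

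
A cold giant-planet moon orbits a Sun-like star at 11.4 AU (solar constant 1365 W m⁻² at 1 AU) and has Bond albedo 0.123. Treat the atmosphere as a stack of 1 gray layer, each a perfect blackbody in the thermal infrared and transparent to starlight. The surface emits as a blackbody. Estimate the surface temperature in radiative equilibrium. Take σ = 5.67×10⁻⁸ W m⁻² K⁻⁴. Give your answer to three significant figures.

94.9 kelvin

Flux at the orbit: S = 1365/(11.4)² = 10.50 W m⁻².
Top-of-atmosphere balance: σT_e⁴ = S(1−α)/4 = 2.303 W m⁻² → T_e = 79.83 K.
For an N-layer opaque stack, T_s⁴ = (N+1)T_e⁴, hence T_s = (2)^(1/4)×79.83 K = 94.94 K.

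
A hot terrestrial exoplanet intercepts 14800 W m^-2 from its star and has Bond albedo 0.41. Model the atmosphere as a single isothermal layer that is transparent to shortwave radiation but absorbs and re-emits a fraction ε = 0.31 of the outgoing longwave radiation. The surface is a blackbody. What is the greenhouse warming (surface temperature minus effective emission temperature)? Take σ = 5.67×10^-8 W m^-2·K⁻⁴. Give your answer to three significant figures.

At the top of the atmosphere, σT_e⁴ = S(1−α)/4 = 2183 W m^-2, giving T_e = 443.0 K.
The surface balance (absorbed SW + ε·downward IR = σT_s⁴) with T_a⁴ = T_s⁴/2 reduces to T_s = T_e·[2/(2−ε)]^¼ = 462.0 K.
Greenhouse warming: T_s − T_e = 19.05 K.

19.0 K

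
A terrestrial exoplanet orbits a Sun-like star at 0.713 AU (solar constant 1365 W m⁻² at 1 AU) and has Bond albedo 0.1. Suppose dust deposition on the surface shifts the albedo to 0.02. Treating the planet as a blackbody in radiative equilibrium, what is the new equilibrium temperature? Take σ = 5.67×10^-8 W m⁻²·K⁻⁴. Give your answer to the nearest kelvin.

328 kelvin

Flux at the orbit: S = 1365/(0.713)² = 2685 W m⁻².
New equilibrium: T₂ = [(1−0.02)·2685/(4σ)]^(1/4) = 328.2 K.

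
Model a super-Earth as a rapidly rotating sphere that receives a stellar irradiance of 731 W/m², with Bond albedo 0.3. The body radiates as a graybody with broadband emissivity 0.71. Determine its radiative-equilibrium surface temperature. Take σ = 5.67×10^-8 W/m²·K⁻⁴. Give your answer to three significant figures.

237 K

Averaging over the sphere, the absorbed flux is S(1−α)/4 = 127.9 W/m².
Radiative balance εσT⁴ = 127.9 gives T = [127.9/(0.71·σ)]^(1/4) = 237.4 K.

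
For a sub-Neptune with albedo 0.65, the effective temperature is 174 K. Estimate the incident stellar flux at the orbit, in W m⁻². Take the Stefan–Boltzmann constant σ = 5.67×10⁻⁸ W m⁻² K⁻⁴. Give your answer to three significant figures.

From S(1−α)/4 = σT⁴: S = 4σT⁴/(1−α).
σT⁴ = 5.67×10⁻⁸·(174)⁴ = 51.97 W m⁻².
S = 4·51.97/0.35 = 594.0 W m⁻².

594 W m⁻²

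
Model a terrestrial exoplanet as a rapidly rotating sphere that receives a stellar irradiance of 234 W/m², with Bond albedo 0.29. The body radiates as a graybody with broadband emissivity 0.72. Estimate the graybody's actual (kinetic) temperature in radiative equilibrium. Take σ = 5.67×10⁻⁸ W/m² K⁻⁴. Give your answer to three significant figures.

179 K

Averaging over the sphere, the absorbed flux is S(1−α)/4 = 41.53 W/m².
Equating to εσT⁴ with ε = 0.72: T = (41.53/0.72σ)^(1/4) = 178.6 K.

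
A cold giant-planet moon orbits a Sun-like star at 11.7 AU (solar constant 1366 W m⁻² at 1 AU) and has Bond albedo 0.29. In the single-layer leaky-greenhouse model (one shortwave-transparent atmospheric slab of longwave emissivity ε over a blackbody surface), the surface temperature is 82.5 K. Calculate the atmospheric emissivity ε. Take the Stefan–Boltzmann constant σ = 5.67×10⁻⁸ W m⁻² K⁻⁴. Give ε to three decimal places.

0.651

By the inverse-square law, S = 1366/11.7² = 9.979 W m⁻².
First, T_e = [9.979·(1−0.29)/(4σ)]^(1/4) = 74.76 K.
Since (2−ε)/2 = (T_e/T_s)⁴ = 0.6743, ε = 0.6513.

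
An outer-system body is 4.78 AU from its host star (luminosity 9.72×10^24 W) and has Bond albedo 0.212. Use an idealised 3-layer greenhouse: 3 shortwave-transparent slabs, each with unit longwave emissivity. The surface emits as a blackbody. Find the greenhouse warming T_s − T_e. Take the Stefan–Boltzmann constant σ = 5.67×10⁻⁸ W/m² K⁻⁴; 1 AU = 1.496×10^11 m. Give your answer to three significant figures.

Orbital distance: d = 4.78 AU = 7.151×10^11 m.
S = L/(4πd²) = 1.513 W/m².
Top-of-atmosphere balance: σT_e⁴ = S(1−α)/4 = 0.2980 W/m² → T_e = 47.88 K.
T_s = (N+1)^(1/4)·T_e = 67.71 K.
Warming: T_s − T_e = 19.83 K.

19.8 kelvin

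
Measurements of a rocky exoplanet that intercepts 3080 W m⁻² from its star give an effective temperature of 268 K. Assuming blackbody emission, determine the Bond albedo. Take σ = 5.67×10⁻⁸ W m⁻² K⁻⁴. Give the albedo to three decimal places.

Rearranging the radiative balance, α = 1 − 4σT⁴/S.
σT⁴ = 292.5 W m⁻², so 4σT⁴ = 1170 W m⁻².
1−α = 1170/3080 = 0.3799, so α = 0.6201.

0.620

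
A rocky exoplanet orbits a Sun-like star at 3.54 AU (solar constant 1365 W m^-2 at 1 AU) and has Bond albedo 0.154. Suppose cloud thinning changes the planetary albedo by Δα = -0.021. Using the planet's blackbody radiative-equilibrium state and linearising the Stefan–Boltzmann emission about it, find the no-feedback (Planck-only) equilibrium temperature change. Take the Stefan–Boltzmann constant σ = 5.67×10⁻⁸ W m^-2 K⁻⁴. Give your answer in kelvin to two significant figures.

0.88 K

Flux at the orbit: S = 1365/(3.54)² = 108.9 W m^-2.
The baseline emission temperature is T_e = 142.0 K.
TOA radiative forcing: ΔF = −S·Δα/4 = −108.9·(-0.021)/4 = 0.5719 W m^-2.
Planck response: λ_P = 4σT_e³ = 4·5.67×10⁻⁸·(142.0)³ = 0.6491 W m^-2/K.
ΔT₀ = ΔF/λ_P = 0.5719/0.6491 = 0.881 K.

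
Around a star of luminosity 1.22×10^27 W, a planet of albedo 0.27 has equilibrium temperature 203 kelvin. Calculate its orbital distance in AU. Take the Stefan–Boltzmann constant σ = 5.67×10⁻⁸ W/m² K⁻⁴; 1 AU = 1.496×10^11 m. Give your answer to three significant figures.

2.87 AU

Required flux: S = 4σT⁴/(1−α) = 527.6 W/m².
S = L/(4πd²) → d = √(L/4πS) = √(1.22×10^27/(4π·527.6)) = 4.290×10^11 m = 2.867 AU.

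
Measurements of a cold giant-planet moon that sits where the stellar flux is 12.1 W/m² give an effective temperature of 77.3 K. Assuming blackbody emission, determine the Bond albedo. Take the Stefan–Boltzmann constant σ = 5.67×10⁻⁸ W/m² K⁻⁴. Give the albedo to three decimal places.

0.331

From σT⁴ = S(1−α)/4 we invert for α: 1−α = 4σT⁴/S.
σT⁴ = 2.024 W/m², so 4σT⁴ = 8.098 W/m².
Hence α = 1 − 8.098/12.10 = 0.3308.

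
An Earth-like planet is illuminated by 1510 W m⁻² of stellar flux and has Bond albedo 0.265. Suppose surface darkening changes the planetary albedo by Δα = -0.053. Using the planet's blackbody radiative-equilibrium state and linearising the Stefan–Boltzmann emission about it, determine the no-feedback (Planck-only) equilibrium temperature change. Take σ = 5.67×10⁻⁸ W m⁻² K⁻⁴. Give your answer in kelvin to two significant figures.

Unperturbed T_e = [1510·(1−0.265)/(4σ)]^¼ = 264.5 K.
ΔF = −(S/4)Δα = −(1510/4)×(-0.053) = 20.01 W m⁻².
Linearising σT⁴ gives d(σT⁴)/dT = 4σT_e³ = 4.196 W m⁻² per K.
Hence the no-feedback warming is ΔF/(4σT_e³) = 4.77 K.

4.8 K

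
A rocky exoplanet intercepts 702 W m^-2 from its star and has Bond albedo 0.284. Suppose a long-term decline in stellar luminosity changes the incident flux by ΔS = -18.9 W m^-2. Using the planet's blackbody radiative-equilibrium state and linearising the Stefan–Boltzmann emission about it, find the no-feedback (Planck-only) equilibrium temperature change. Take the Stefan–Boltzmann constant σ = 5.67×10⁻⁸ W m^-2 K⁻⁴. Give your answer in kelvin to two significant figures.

-1.5 K

The baseline emission temperature is T_e = 217.0 K.
TOA radiative forcing: ΔF = (1−α)ΔS/4 = 0.716·(-18.9)/4 = -3.383 W m^-2.
Planck response: λ_P = 4σT_e³ = 4·5.67×10⁻⁸·(217.0)³ = 2.317 W m^-2/K.
Hence the no-feedback warming is ΔF/(4σT_e³) = -1.46 K.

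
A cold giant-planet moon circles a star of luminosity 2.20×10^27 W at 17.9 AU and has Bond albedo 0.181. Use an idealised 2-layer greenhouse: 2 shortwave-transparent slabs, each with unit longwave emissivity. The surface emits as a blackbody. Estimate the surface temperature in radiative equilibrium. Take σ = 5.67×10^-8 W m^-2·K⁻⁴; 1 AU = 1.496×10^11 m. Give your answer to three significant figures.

128 K

Orbital distance: d = 17.9 AU = 2.678×10^12 m.
Flux at the orbit: S = L/(4πd²) = 2.20×10^27/(4π·(2.68×10^12)²) = 24.41 W m^-2.
OLR = S(1−α)/4 = 4.999 W m^-2; the top layer radiates at T_e = 96.90 K.
Layer-by-layer balance gives σT_s⁴ = (N+1)σT_e⁴, so T_s = 3^¼·96.90 = 127.5 K.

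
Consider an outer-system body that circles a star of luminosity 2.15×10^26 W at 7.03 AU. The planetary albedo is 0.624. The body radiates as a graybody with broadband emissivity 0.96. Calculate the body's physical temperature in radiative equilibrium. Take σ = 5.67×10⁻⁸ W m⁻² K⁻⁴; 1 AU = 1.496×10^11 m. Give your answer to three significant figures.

Orbital distance: d = 7.03 AU = 1.052×10^12 m.
Flux at the orbit: S = L/(4πd²) = 2.15×10^26/(4π·(1.05×10^12)²) = 15.47 W m⁻².
The planet absorbs (1−α)S over its disc πR² and re-emits over 4πR², so the mean absorbed flux is (1−0.624)·15.47/4 = 1.454 W m⁻².
Radiative balance εσT⁴ = 1.454 gives T = [1.454/(0.96·σ)]^(1/4) = 71.89 K.

71.9 K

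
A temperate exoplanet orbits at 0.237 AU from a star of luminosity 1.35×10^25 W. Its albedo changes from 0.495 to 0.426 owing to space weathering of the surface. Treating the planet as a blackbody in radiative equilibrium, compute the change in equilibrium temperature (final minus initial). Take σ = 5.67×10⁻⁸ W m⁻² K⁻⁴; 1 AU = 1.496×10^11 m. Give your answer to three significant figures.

d = 0.237 × 1.496×10^11 m = 3.546×10^10 m.
Spreading L over a sphere of radius d: S = 1.35×10^25/(4π·3.55×10^10²) = 854.6 W m⁻².
Initial: T₁ = [S(1−0.495)/(4σ)]^(1/4) = 208.9 K.
Final:   T₂ = [S(1−0.426)/(4σ)]^(1/4) = 215.7 K.
ΔT = T₂ − T₁ = 6.795 K.

6.80 K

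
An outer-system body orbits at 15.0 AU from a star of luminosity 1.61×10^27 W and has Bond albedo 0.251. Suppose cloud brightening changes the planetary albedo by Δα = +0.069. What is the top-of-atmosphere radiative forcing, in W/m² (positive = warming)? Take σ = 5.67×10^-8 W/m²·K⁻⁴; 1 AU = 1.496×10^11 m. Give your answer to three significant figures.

Orbital distance: d = 15.0 AU = 2.244×10^12 m.
Spreading L over a sphere of radius d: S = 1.61×10^27/(4π·2.24×10^12²) = 25.44 W/m².
ΔF = −(S/4)Δα = −(25.44/4)×(+0.069) = -0.4389 W/m².

-0.439 W/m²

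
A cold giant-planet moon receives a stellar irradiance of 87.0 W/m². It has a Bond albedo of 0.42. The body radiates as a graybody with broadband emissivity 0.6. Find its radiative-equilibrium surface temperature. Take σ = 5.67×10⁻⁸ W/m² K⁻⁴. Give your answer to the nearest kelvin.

139 K

The planet absorbs (1−α)S over its disc πR² and re-emits over 4πR², so the mean absorbed flux is (1−0.42)·87.00/4 = 12.62 W/m².
Equating to εσT⁴ with ε = 0.6: T = (12.62/0.6σ)^(1/4) = 138.8 K.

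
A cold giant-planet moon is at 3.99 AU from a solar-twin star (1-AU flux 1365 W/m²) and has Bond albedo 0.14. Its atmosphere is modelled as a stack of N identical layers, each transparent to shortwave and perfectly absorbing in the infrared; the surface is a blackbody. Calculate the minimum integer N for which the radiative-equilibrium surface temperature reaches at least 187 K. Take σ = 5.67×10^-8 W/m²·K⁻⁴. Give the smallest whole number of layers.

Irradiance scales as 1/d², so S = 1365 W/m² × (1/3.99)² = 85.74 W/m².
The effective emission temperature is T_e = [S(1−α)/(4σ)]^¼ = 134.3 K.
Since T_s⁴ = (N+1)T_e⁴, we need N ≥ (T_s/T_e)⁴ − 1 = 2.761.
Rounding up, N = 3.

3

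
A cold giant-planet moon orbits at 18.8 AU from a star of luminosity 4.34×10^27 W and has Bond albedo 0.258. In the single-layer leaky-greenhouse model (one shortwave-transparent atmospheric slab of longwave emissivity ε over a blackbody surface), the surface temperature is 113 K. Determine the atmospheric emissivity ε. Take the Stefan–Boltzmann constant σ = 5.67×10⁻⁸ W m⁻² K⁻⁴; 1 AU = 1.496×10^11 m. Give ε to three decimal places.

Orbital distance: d = 18.8 AU = 2.812×10^12 m.
S = L/(4πd²) = 43.66 W m⁻².
First, T_e = [43.66·(1−0.258)/(4σ)]^(1/4) = 109.3 K.
Inverting T_s⁴ = 2T_e⁴/(2−ε): (T_e/T_s)⁴ = 0.8761, so ε = 2(1 − 0.8761) = 0.2478.

0.248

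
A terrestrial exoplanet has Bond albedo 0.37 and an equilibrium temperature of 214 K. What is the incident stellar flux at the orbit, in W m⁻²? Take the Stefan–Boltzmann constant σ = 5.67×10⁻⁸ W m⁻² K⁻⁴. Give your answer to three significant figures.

755 W m⁻²

From S(1−α)/4 = σT⁴: S = 4σT⁴/(1−α).
σT⁴ = 5.67×10⁻⁸·(214)⁴ = 118.9 W m⁻².
So S = 4×118.9/(1−0.37) = 755.0 W m⁻².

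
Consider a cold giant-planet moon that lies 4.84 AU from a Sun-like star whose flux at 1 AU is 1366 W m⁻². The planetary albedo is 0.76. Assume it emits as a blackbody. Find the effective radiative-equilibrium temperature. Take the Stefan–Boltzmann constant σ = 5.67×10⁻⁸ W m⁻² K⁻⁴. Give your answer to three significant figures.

88.6 kelvin

Irradiance scales as 1/d², so S = 1366 W m⁻² × (1/4.84)² = 58.31 W m⁻².
Averaging over the sphere, the absorbed flux is S(1−α)/4 = 3.499 W m⁻².
Balancing against σT⁴: T = (3.499/5.67×10⁻⁸)^(1/4) = 88.63 K.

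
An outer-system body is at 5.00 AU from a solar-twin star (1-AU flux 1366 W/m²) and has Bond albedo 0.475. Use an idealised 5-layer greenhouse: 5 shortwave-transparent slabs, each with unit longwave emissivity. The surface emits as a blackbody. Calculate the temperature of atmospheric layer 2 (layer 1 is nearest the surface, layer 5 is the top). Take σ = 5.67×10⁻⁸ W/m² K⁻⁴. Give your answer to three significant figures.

Flux at the orbit: S = 1366/(5.00)² = 54.64 W/m².
OLR = S(1−α)/4 = 7.171 W/m²; the top layer radiates at T_e = 106.0 K.
The net upward flux σT_e⁴ is constant between every pair of levels, so T_k⁴ = (N+1−k)T_e⁴.
T_2 = (4)^(1/4)·106.0 = 150.0 K.

150 K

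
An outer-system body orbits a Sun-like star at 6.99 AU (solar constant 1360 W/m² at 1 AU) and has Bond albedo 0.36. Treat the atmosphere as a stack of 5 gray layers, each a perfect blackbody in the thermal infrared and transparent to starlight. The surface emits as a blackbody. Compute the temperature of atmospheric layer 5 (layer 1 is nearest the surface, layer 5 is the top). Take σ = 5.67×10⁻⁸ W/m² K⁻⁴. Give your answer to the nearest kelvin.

Irradiance scales as 1/d², so S = 1360 W/m² × (1/6.99)² = 27.83 W/m².
The effective emission temperature is T_e = [S(1−α)/(4σ)]^¼ = 94.14 K.
The net upward flux σT_e⁴ is constant between every pair of levels, so T_k⁴ = (N+1−k)T_e⁴.
With k = 5: T_5 = (5+1−5)^¼·94.14 K = 94.14 K.

94 kelvin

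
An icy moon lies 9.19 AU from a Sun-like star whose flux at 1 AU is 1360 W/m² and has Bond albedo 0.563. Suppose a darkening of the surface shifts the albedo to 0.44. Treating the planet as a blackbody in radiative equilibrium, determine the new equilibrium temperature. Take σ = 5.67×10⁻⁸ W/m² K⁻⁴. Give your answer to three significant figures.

By the inverse-square law, S = 1360/9.19² = 16.10 W/m².
T₂ = [S(1−α₂)/(4σ)]^(1/4) = [16.10·0.56/(4σ)]^(1/4) = 79.41 K.

79.4 K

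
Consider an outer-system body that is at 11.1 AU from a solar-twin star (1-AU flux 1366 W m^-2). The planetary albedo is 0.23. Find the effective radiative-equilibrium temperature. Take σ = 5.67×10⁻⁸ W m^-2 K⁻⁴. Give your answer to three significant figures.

Irradiance scales as 1/d², so S = 1366 W m^-2 × (1/11.1)² = 11.09 W m^-2.
Averaging over the sphere, the absorbed flux is S(1−α)/4 = 2.134 W m^-2.
In equilibrium σT⁴ equals this, so T = 78.33 K.

78.3 kelvin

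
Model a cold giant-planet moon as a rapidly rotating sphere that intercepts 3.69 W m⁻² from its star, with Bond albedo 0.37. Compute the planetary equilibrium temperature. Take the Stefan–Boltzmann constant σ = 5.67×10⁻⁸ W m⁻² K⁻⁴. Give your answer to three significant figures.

Absorbed flux (global mean): S(1−α)/4 = 3.690·0.63/4 = 0.5812 W m⁻².
In equilibrium σT⁴ equals this, so T = 56.58 K.

56.6 kelvin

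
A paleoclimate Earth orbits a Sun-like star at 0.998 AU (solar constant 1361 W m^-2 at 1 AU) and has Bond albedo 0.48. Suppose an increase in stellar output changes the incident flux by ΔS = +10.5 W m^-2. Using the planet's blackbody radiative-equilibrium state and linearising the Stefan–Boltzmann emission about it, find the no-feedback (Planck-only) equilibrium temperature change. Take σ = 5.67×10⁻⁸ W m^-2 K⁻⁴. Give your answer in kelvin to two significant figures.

0.45 K

Flux at the orbit: S = 1361/(0.998)² = 1366 W m^-2.
Unperturbed T_e = [1366·(1−0.48)/(4σ)]^¼ = 236.6 K.
TOA radiative forcing: ΔF = (1−α)ΔS/4 = 0.52·(+10.5)/4 = 1.365 W m^-2.
Linearising σT⁴ gives d(σT⁴)/dT = 4σT_e³ = 3.003 W m^-2 per K.
Hence the no-feedback warming is ΔF/(4σT_e³) = 0.454 K.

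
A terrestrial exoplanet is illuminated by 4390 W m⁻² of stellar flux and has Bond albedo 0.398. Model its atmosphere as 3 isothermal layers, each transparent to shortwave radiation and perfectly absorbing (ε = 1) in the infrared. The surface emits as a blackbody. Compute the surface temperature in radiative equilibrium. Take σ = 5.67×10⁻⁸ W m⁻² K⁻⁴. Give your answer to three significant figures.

465 K

The effective emission temperature is T_e = [S(1−α)/(4σ)]^¼ = 328.6 K.
Layer-by-layer balance gives σT_s⁴ = (N+1)σT_e⁴, so T_s = 4^¼·328.6 = 464.6 K.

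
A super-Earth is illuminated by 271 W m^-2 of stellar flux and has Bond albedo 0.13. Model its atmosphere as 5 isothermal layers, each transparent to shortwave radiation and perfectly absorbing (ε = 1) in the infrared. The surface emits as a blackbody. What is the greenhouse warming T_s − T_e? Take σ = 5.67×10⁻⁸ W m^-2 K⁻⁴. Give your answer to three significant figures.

101 K

Top-of-atmosphere balance: σT_e⁴ = S(1−α)/4 = 58.94 W m^-2 → T_e = 179.6 K.
T_s = (N+1)^(1/4)·T_e = 281.0 K.
So the greenhouse effect raises the surface by 281.0 − 179.6 = 101.5 K.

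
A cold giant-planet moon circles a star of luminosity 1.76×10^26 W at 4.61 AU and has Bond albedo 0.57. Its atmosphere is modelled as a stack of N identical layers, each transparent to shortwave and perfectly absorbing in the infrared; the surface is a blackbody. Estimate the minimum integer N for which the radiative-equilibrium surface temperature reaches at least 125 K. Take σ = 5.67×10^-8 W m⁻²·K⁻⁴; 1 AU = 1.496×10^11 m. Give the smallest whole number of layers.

4

d = 4.61 × 1.496×10^11 m = 6.897×10^11 m.
Spreading L over a sphere of radius d: S = 1.76×10^26/(4π·6.90×10^11²) = 29.45 W m⁻².
OLR = S(1−α)/4 = 3.166 W m⁻²; the top layer radiates at T_e = 86.44 K.
Need (N+1)T_e⁴ ≥ T_s⁴, i.e. N+1 ≥ (125/86.44)⁴ = 4.373.
Rounding up, N = 4.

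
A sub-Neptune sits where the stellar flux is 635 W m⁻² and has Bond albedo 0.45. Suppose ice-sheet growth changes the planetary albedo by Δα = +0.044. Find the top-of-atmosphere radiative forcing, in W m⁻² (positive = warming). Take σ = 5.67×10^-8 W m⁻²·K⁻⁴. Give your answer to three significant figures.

ΔF = −(S/4)Δα = −(635.0/4)×(+0.044) = -6.985 W m⁻².

-6.98 W m⁻²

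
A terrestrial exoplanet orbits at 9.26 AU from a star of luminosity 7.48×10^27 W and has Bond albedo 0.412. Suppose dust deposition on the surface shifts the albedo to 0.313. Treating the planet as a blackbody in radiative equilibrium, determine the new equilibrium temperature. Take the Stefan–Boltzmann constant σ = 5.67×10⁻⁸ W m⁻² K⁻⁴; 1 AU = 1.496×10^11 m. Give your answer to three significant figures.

Orbital distance: d = 9.26 AU = 1.385×10^12 m.
S = L/(4πd²) = 310.2 W m⁻².
T₂ = [S(1−α₂)/(4σ)]^(1/4) = [310.2·0.687/(4σ)]^(1/4) = 175.1 K.

175 K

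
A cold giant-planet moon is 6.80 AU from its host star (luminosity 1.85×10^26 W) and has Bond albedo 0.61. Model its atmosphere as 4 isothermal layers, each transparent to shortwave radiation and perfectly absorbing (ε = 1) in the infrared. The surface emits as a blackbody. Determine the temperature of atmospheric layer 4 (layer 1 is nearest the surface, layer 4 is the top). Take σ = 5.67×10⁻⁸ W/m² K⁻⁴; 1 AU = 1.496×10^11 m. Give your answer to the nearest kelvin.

d = 6.80 × 1.496×10^11 m = 1.017×10^12 m.
Spreading L over a sphere of radius d: S = 1.85×10^26/(4π·1.02×10^12²) = 14.23 W/m².
OLR = S(1−α)/4 = 1.387 W/m²; the top layer radiates at T_e = 70.33 K.
In the N-layer model, layer k (counted from the surface) has T_k = (N+1−k)^(1/4)·T_e.
With k = 4: T_4 = (4+1−4)^¼·70.33 K = 70.33 K.

70 kelvin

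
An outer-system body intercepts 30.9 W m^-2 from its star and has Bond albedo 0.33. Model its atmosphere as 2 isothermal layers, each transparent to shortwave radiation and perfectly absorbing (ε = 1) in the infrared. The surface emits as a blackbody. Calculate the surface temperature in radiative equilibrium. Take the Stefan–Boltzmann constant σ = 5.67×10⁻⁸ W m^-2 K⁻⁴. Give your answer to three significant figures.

129 K

The effective emission temperature is T_e = [S(1−α)/(4σ)]^¼ = 97.75 K.
For an N-layer opaque stack, T_s⁴ = (N+1)T_e⁴, hence T_s = (3)^(1/4)×97.75 K = 128.6 K.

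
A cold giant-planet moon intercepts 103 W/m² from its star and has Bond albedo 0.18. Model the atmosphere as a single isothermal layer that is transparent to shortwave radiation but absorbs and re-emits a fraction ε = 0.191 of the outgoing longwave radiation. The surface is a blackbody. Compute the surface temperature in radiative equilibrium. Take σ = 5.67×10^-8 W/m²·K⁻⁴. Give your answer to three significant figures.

The planet radiates to space at T_e = [S(1−α)/(4σ)]^(1/4) = 138.9 K.
The surface balance (absorbed SW + ε·downward IR = σT_s⁴) with T_a⁴ = T_s⁴/2 reduces to T_s = T_e·[2/(2−ε)]^¼ = 142.4 K.

142 kelvin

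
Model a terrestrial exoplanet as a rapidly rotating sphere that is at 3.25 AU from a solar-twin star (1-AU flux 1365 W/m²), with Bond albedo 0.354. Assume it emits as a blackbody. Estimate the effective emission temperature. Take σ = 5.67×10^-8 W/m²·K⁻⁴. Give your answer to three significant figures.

139 K

By the inverse-square law, S = 1365/3.25² = 129.2 W/m².
The planet absorbs (1−α)S over its disc πR² and re-emits over 4πR², so the mean absorbed flux is (1−0.354)·129.2/4 = 20.87 W/m².
Set σT⁴ = 20.87 → T = (20.87/σ)^(1/4) = 138.5 K.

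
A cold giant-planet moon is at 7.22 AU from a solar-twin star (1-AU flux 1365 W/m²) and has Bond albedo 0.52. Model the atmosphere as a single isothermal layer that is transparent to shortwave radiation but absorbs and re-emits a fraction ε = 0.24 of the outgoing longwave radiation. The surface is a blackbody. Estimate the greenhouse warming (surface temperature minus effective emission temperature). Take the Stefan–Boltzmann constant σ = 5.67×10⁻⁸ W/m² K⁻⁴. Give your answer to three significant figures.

2.80 K

Irradiance scales as 1/d², so S = 1365 W/m² × (1/7.22)² = 26.19 W/m².
Effective emission temperature (TOA balance): σT_e⁴ = S(1−α)/4 = 3.142 W/m² → T_e = 86.28 K.
For a single slab of emissivity ε, T_s⁴ = 2T_e⁴/(2−ε); thus T_s = 86.28·(1.136)^(1/4) = 89.08 K.
T_s − T_e = 89.08 − 86.28 = 2.802 K.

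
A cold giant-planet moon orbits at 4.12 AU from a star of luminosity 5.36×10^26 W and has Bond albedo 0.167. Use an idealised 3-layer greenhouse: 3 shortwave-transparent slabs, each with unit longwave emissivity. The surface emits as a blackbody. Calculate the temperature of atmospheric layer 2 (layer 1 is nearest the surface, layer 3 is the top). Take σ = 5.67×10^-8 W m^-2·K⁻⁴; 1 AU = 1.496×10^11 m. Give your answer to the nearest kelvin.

169 kelvin

Orbital distance: d = 4.12 AU = 6.164×10^11 m.
Flux at the orbit: S = L/(4πd²) = 5.36×10^26/(4π·(6.16×10^11)²) = 112.3 W m^-2.
OLR = S(1−α)/4 = 23.38 W m^-2; the top layer radiates at T_e = 142.5 K.
Each opaque layer satisfies 2T_j⁴ = T_{j−1}⁴ + T_{j+1}⁴, giving T_k⁴ = (N+1−k)T_e⁴.
With k = 2: T_2 = (3+1−2)^¼·142.5 K = 169.5 K.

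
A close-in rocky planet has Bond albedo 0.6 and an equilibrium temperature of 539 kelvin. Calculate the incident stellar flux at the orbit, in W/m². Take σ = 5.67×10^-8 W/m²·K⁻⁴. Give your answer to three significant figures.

From S(1−α)/4 = σT⁴: S = 4σT⁴/(1−α).
σT⁴ = 5.67×10⁻⁸·(539)⁴ = 4786 W/m².
So S = 4×4786/(1−0.6) = 47860 W/m².

47900 W/m²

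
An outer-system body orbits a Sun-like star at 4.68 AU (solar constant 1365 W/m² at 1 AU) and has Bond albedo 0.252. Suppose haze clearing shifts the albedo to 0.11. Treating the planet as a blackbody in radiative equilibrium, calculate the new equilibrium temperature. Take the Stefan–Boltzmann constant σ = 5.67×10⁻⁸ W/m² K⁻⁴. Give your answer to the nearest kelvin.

By the inverse-square law, S = 1365/4.68² = 62.32 W/m².
New equilibrium: T₂ = [(1−0.11)·62.32/(4σ)]^(1/4) = 125.1 K.

125 K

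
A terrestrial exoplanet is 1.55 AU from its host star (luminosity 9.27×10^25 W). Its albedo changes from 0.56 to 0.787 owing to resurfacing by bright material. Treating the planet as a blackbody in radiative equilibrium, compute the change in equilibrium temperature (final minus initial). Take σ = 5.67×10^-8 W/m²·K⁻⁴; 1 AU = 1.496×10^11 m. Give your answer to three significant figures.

-21.2 kelvin

d = 1.55 × 1.496×10^11 m = 2.319×10^11 m.
Spreading L over a sphere of radius d: S = 9.27×10^25/(4π·2.32×10^11²) = 137.2 W/m².
With α = 0.56, T₁ = 127.7 K.
Final:   T₂ = [S(1−0.787)/(4σ)]^(1/4) = 106.5 K.
Change: 106.5 − 127.7 = -21.19 K.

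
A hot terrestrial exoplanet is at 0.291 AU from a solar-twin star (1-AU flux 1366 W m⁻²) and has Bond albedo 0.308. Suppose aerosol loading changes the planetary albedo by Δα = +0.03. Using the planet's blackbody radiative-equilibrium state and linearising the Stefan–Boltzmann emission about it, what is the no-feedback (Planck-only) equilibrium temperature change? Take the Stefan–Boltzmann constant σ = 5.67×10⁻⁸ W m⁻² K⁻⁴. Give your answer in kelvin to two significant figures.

-5.1 K

By the inverse-square law, S = 1366/0.291² = 16130 W m⁻².
The baseline emission temperature is T_e = 471.0 K.
The change in absorbed flux is Δ[S(1−α)/4] = −SΔα/4 = -121.0 W m⁻².
Planck response: λ_P = 4σT_e³ = 4·5.67×10⁻⁸·(471.0)³ = 23.70 W m⁻²/K.
Hence the no-feedback warming is ΔF/(4σT_e³) = -5.10 K.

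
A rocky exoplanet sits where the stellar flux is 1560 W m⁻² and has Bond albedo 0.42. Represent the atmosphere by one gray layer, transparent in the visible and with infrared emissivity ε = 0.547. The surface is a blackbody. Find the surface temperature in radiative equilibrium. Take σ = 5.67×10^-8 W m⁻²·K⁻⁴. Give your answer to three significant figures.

272 K

The planet radiates to space at T_e = [S(1−α)/(4σ)]^(1/4) = 251.3 K.
The surface balance (absorbed SW + ε·downward IR = σT_s⁴) with T_a⁴ = T_s⁴/2 reduces to T_s = T_e·[2/(2−ε)]^¼ = 272.2 K.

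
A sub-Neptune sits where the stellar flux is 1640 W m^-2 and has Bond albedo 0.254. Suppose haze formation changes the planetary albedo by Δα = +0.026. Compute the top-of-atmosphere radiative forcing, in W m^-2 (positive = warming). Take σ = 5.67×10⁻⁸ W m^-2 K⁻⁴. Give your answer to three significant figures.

ΔF = −(S/4)Δα = −(1640/4)×(+0.026) = -10.66 W m^-2.

-10.7 W m^-2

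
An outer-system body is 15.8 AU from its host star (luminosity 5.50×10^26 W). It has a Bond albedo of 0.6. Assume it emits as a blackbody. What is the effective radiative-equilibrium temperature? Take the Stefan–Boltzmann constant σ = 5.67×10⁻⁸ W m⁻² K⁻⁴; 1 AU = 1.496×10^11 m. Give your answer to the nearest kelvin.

61 K

d = 15.8 × 1.496×10^11 m = 2.364×10^12 m.
Flux at the orbit: S = L/(4πd²) = 5.50×10^26/(4π·(2.36×10^12)²) = 7.834 W m⁻².
Absorbed flux (global mean): S(1−α)/4 = 7.834·0.4/4 = 0.7834 W m⁻².
In equilibrium σT⁴ equals this, so T = 60.97 K.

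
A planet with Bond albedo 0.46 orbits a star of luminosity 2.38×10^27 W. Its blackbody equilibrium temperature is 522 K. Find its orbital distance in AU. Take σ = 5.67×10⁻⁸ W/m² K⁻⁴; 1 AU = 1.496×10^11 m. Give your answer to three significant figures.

The flux needed for this T is 4σT⁴/(1−0.46) = 31180 W/m².
S = L/(4πd²) → d = √(L/4πS) = √(2.38×10^27/(4π·31180)) = 7.793×10^10 m = 0.5209 AU.

0.521 AU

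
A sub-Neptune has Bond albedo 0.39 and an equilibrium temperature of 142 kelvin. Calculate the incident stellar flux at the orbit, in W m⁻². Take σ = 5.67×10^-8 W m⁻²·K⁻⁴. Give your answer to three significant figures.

Invert the energy balance for S: S = 4σT⁴/(1−α).
σT⁴ = 5.67×10⁻⁸·(142)⁴ = 23.05 W m⁻².
So S = 4×23.05/(1−0.39) = 151.2 W m⁻².

151 W m⁻²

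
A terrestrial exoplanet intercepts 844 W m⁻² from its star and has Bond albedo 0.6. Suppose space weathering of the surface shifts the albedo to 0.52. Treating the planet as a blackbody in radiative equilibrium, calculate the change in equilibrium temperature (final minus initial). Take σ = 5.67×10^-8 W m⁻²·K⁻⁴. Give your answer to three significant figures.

9.16 K

Before: T₁ = [844.0·0.4/(4σ)]^(1/4) = 196.4 K.
After:  T₂ = [844.0·0.48/(4σ)]^(1/4) = 205.6 K.
ΔT = T₂ − T₁ = 9.160 K.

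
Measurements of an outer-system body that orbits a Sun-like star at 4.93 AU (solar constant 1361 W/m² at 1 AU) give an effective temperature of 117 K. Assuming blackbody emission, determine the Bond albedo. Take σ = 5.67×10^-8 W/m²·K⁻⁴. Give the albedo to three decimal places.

0.241

Flux at the orbit: S = 1361/(4.93)² = 56.00 W/m².
Energy balance: S(1−α)/4 = σT⁴, so 1−α = 4σT⁴/S.
4σT⁴ = 4·5.67×10⁻⁸·(117)⁴ = 42.50 W/m².
Hence α = 1 − 42.50/56.00 = 0.2410.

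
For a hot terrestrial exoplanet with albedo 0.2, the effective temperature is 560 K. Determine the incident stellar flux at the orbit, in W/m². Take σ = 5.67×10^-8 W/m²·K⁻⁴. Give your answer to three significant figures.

From S(1−α)/4 = σT⁴: S = 4σT⁴/(1−α).
σT⁴ = 5.67×10⁻⁸·(560)⁴ = 5576 W/m².
S = 4·5576/0.8 = 27880 W/m².

27900 W/m²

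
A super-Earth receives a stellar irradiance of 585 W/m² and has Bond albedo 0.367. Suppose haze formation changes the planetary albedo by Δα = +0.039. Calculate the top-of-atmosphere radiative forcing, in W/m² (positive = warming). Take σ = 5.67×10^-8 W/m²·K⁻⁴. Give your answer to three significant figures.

-5.70 W/m²

The change in absorbed flux is Δ[S(1−α)/4] = −SΔα/4 = -5.704 W/m².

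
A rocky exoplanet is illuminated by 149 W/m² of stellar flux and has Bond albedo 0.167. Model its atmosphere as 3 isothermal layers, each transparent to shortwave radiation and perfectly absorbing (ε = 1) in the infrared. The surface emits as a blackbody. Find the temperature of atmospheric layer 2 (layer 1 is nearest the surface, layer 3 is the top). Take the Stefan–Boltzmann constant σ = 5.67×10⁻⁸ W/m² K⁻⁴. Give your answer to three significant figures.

OLR = S(1−α)/4 = 31.03 W/m²; the top layer radiates at T_e = 152.9 K.
Each opaque layer satisfies 2T_j⁴ = T_{j−1}⁴ + T_{j+1}⁴, giving T_k⁴ = (N+1−k)T_e⁴.
With k = 2: T_2 = (3+1−2)^¼·152.9 K = 181.9 K.

182 K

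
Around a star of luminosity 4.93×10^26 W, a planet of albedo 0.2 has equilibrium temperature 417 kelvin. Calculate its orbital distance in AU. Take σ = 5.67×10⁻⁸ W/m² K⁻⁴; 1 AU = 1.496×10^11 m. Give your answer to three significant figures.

0.452 AU

The flux needed for this T is 4σT⁴/(1−0.2) = 8572 W/m².
From L = 4πd²S, d = √(4.93×10^26/(4π·8572)) = 6.765×10^10 m = 0.4522 AU.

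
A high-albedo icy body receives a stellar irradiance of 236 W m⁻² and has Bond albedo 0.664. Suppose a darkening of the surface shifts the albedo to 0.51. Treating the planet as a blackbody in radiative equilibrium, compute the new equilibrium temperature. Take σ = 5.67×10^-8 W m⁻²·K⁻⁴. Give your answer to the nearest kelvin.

150 K

With the new albedo, S(1−α₂)/4 = 28.91 W m⁻², so T₂ = 150.3 K.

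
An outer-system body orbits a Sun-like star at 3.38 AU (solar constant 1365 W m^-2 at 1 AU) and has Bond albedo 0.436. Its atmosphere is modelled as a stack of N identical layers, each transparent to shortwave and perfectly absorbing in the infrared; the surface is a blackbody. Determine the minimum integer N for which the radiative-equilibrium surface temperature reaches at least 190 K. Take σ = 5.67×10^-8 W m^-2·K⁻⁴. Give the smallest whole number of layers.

4

Flux at the orbit: S = 1365/(3.38)² = 119.5 W m^-2.
Top-of-atmosphere balance: σT_e⁴ = S(1−α)/4 = 16.85 W m^-2 → T_e = 131.3 K.
Since T_s⁴ = (N+1)T_e⁴, we need N ≥ (T_s/T_e)⁴ − 1 = 3.386.
The minimum whole number is N = 4.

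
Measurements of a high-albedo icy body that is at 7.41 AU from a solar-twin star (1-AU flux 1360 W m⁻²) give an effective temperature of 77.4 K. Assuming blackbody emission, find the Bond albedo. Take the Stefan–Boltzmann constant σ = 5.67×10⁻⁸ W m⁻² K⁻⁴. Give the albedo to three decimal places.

By the inverse-square law, S = 1360/7.41² = 24.77 W m⁻².
Energy balance: S(1−α)/4 = σT⁴, so 1−α = 4σT⁴/S.
4σT⁴ = 4·5.67×10⁻⁸·(77.4)⁴ = 8.140 W m⁻².
Hence α = 1 − 8.140/24.77 = 0.6714.

0.671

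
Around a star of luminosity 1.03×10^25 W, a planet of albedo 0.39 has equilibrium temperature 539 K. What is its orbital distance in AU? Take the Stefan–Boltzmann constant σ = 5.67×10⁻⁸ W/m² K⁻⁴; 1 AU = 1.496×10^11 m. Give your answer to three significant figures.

The flux needed for this T is 4σT⁴/(1−0.39) = 31380 W/m².
From L = 4πd²S, d = √(1.03×10^25/(4π·31380)) = 5.111×10^9 m = 0.03416 AU.

0.0342 AU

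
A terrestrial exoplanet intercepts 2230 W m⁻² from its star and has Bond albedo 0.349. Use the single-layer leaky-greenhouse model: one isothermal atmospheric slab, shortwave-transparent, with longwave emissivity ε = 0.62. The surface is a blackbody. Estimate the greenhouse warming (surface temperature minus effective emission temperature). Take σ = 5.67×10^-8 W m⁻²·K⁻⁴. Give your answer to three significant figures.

At the top of the atmosphere, σT_e⁴ = S(1−α)/4 = 362.9 W m⁻², giving T_e = 282.9 K.
For a single slab of emissivity ε, T_s⁴ = 2T_e⁴/(2−ε); thus T_s = 282.9·(1.449)^(1/4) = 310.3 K.
T_s − T_e = 310.3 − 282.9 = 27.49 K.

27.5 K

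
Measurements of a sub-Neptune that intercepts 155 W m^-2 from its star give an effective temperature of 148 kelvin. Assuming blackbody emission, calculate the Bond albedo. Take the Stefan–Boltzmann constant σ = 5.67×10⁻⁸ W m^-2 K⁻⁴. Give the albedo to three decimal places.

0.298

Rearranging the radiative balance, α = 1 − 4σT⁴/S.
4σT⁴ = 4·5.67×10⁻⁸·(148)⁴ = 108.8 W m^-2.
1−α = 108.8/155.0 = 0.7020, so α = 0.2980.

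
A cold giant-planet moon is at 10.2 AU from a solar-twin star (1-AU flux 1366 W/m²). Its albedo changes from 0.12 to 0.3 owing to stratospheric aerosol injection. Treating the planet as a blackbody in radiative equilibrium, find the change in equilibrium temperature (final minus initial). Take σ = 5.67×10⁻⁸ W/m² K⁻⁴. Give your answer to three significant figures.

Flux at the orbit: S = 1366/(10.2)² = 13.13 W/m².
Initial: T₁ = [S(1−0.12)/(4σ)]^(1/4) = 84.48 K.
After:  T₂ = [13.13·0.7/(4σ)]^(1/4) = 79.79 K.
Change: 79.79 − 84.48 = -4.698 K.

-4.70 K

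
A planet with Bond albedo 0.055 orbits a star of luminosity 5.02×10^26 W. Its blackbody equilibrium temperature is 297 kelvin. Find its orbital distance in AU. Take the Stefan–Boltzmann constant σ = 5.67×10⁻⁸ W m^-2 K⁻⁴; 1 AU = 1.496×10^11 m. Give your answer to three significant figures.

0.978 AU

The flux needed for this T is 4σT⁴/(1−0.055) = 1867 W m^-2.
S = L/(4πd²) → d = √(L/4πS) = √(5.02×10^26/(4π·1867)) = 1.463×10^11 m = 0.9777 AU.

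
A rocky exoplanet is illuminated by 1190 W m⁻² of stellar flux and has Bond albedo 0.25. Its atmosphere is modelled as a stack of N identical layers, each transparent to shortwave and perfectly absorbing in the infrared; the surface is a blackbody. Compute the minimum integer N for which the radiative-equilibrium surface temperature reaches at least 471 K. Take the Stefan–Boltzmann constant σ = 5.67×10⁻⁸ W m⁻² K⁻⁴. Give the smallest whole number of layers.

The effective emission temperature is T_e = [S(1−α)/(4σ)]^¼ = 250.5 K.
Since T_s⁴ = (N+1)T_e⁴, we need N ≥ (T_s/T_e)⁴ − 1 = 11.506.
The minimum whole number is N = 12.

12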